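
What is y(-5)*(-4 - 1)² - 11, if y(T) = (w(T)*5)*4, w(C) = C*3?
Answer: -7511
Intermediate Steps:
w(C) = 3*C
y(T) = 60*T (y(T) = ((3*T)*5)*4 = (15*T)*4 = 60*T)
y(-5)*(-4 - 1)² - 11 = (60*(-5))*(-4 - 1)² - 11 = -300*(-5)² - 11 = -300*25 - 11 = -7500 - 11 = -7511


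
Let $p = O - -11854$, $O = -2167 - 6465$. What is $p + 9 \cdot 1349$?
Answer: $15363$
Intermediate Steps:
$O = -8632$
$p = 3222$ ($p = -8632 - -11854 = -8632 + 11854 = 3222$)
$p + 9 \cdot 1349 = 3222 + 9 \cdot 1349 = 3222 + 12141 = 15363$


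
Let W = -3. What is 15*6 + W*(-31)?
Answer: 183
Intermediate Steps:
15*6 + W*(-31) = 15*6 - 3*(-31) = 90 + 93 = 183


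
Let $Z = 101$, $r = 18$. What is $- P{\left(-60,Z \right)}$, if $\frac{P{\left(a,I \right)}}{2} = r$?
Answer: $-36$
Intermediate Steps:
$P{\left(a,I \right)} = 36$ ($P{\left(a,I \right)} = 2 \cdot 18 = 36$)
$- P{\left(-60,Z \right)} = \left(-1\right) 36 = -36$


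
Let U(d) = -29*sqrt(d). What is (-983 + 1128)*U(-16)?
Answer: -16820*I ≈ -16820.0*I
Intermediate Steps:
(-983 + 1128)*U(-16) = (-983 + 1128)*(-116*I) = 145*(-116*I) = -16820*I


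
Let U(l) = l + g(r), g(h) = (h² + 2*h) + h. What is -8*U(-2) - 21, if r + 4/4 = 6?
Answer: -325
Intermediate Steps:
r = 5 (r = -1 + 6 = 5)
g(h) = h² + 3*h
U(l) = 40 + l (U(l) = l + 5*(3 + 5) = l + 5*8 = l + 40 = 40 + l)
-8*U(-2) - 21 = -8*(40 - 2) - 21 = -8*38 - 21 = -304 - 21 = -325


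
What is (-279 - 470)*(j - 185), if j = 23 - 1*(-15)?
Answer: 110103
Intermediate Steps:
j = 38 (j = 23 + 15 = 38)
(-279 - 470)*(j - 185) = (-279 - 470)*(38 - 185) = -749*(-147) = 110103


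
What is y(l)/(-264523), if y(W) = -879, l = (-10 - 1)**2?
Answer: 879/264523 ≈ 0.0033230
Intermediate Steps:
l = 121 (l = (-11)**2 = 121)
y(l)/(-264523) = -879/(-264523) = -879*(-1/264523) = 879/264523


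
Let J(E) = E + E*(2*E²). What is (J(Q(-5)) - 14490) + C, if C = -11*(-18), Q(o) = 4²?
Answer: -6084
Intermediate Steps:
Q(o) = 16
C = 198
J(E) = E + 2*E³
(J(Q(-5)) - 14490) + C = ((16 + 2*16³) - 14490) + 198 = ((16 + 2*4096) - 14490) + 198 = ((16 + 8192) - 14490) + 198 = (8208 - 14490) + 198 = -6282 + 198 = -6084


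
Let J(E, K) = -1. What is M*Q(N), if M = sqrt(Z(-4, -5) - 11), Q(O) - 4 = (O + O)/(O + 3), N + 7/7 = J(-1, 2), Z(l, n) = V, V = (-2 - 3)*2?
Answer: 0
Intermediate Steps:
V = -10 (V = -5*2 = -10)
Z(l, n) = -10
N = -2 (N = -1 - 1 = -2)
Q(O) = 4 + 2*O/(3 + O) (Q(O) = 4 + (O + O)/(O + 3) = 4 + (2*O)/(3 + O) = 4 + 2*O/(3 + O))
M = I*sqrt(21) (M = sqrt(-10 - 11) = sqrt(-21) = I*sqrt(21) ≈ 4.5826*I)
M*Q(N) = (I*sqrt(21))*(6*(2 - 2)/(3 - 2)) = (I*sqrt(21))*(6*0/1) = (I*sqrt(21))*(6*1*0) = (I*sqrt(21))*0 = 0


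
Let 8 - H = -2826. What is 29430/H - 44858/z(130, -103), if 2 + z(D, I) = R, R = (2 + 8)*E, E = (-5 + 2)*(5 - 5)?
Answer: 291712/13 ≈ 22439.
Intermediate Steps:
E = 0 (E = -3*0 = 0)
H = 2834 (H = 8 - 1*(-2826) = 8 + 2826 = 2834)
R = 0 (R = (2 + 8)*0 = 10*0 = 0)
z(D, I) = -2 (z(D, I) = -2 + 0 = -2)
29430/H - 44858/z(130, -103) = 29430/2834 - 44858/(-2) = 29430*(1/2834) - 44858*(-½) = 135/13 + 22429 = 291712/13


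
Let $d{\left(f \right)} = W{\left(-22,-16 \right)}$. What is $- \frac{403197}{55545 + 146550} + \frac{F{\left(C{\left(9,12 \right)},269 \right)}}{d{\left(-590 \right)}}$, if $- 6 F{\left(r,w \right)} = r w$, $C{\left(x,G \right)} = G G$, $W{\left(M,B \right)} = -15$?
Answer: $\frac{28859497}{67365} \approx 428.4$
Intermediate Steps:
$C{\left(x,G \right)} = G^{2}$
$d{\left(f \right)} = -15$
$F{\left(r,w \right)} = - \frac{r w}{6}$
$- \frac{403197}{55545 + 146550} + \frac{F{\left(C{\left(9,12 \right)},269 \right)}}{d{\left(-590 \right)}} = - \frac{403197}{55545 + 146550} + \frac{\left(- \frac{1}{6}\right) 12^{2} \cdot 269}{-15} = - \frac{403197}{202095} + \left(- \frac{1}{6}\right) 144 \cdot 269 \left(- \frac{1}{15}\right) = \left(-403197\right) \frac{1}{202095} - - \frac{2152}{5} = - \frac{134399}{67365} + \frac{2152}{5} = \frac{28859497}{67365}$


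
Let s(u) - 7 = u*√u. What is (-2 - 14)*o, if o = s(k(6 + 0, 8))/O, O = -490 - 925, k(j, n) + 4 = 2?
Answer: 112/1415 - 32*I*√2/1415 ≈ 0.079152 - 0.031982*I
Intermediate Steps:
k(j, n) = -2 (k(j, n) = -4 + 2 = -2)
s(u) = 7 + u^(3/2) (s(u) = 7 + u*√u = 7 + u^(3/2))
O = -1415
o = -7/1415 + 2*I*√2/1415 (o = (7 + (-2)^(3/2))/(-1415) = (7 - 2*I*√2)*(-1/1415) = -7/1415 + 2*I*√2/1415 ≈ -0.004947 + 0.0019989*I)
(-2 - 14)*o = (-2 - 14)*(-7/1415 + 2*I*√2/1415) = -16*(-7/1415 + 2*I*√2/1415) = 112/1415 - 32*I*√2/1415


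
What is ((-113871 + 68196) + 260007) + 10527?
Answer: 224859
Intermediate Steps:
((-113871 + 68196) + 260007) + 10527 = (-45675 + 260007) + 10527 = 214332 + 10527 = 224859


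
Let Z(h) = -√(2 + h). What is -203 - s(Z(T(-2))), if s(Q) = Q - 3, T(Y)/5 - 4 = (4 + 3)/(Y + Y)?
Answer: -200 + √53/2 ≈ -196.36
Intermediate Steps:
T(Y) = 20 + 35/(2*Y) (T(Y) = 20 + 5*((4 + 3)/(Y + Y)) = 20 + 5*(7/((2*Y))) = 20 + 5*(7*(1/(2*Y))) = 20 + 5*(7/(2*Y)) = 20 + 35/(2*Y))
s(Q) = -3 + Q
-203 - s(Z(T(-2))) = -203 - (-3 - √(2 + (20 + (35/2)/(-2)))) = -203 - (-3 - √(2 + (20 + (35/2)*(-½)))) = -203 - (-3 - √(2 + (20 - 35/4))) = -203 - (-3 - √(2 + 45/4)) = -203 - (-3 - √(53/4)) = -203 - (-3 - √53/2) = -203 + (3 + √53/2) = -200 + √53/2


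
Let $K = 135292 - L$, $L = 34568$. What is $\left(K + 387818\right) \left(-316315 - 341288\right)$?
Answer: $-321266684826$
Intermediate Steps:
$K = 100724$ ($K = 135292 - 34568 = 100724$)
$\left(K + 387818\right) \left(-316315 - 341288\right) = \left(100724 + 387818\right) \left(-316315 - 341288\right) = 488542 \left(-657603\right) = -321266684826$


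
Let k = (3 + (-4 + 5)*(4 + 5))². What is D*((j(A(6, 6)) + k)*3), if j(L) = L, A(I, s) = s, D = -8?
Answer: -3600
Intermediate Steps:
k = 144 (k = (3 + 1*9)² = (3 + 9)² = 12² = 144)
D*((j(A(6, 6)) + k)*3) = -8*(6 + 144)*3 = -1200*3 = -8*450 = -3600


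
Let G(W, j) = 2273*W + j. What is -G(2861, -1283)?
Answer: -6501770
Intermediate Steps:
G(W, j) = j + 2273*W
-G(2861, -1283) = -(-1283 + 2273*2861) = -(-1283 + 6503053) = -1*6501770 = -6501770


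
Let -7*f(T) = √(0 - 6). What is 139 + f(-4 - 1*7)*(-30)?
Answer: 139 + 30*I*√6/7 ≈ 139.0 + 10.498*I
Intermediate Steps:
f(T) = -I*√6/7 (f(T) = -√(0 - 6)/7 = -I*√6/7)
139 + f(-4 - 1*7)*(-30) = 139 - I*√6/7*(-30) = 139 + 30*I*√6/7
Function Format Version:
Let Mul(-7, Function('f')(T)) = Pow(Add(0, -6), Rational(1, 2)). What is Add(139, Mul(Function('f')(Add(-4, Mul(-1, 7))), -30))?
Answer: Add(139, Mul(Rational(30, 7), I, Pow(6, Rational(1, 2)))) ≈ Add(139.00, Mul(10.498, I))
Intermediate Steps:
Function('f')(T) = Mul(Rational(-1, 7), I, Pow(6, Rational(1, 2))) (Function('f')(T) = Mul(Rational(-1, 7), Pow(Add(0, -6), Rational(1, 2))) = Mul(Rational(-1, 7), Pow(-6, Rational(1, 2))) = Mul(Rational(-1, 7), Mul(I, Pow(6, Rational(1, 2)))) = Mul(Rational(-1, 7), I, Pow(6, Rational(1, 2))))
Add(139, Mul(Function('f')(Add(-4, Mul(-1, 7))), -30)) = Add(139, Mul(Mul(Rational(-1, 7), I, Pow(6, Rational(1, 2))), -30)) = Add(139, Mul(Rational(30, 7), I, Pow(6, Rational(1, 2))))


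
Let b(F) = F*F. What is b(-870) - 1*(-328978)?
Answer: 1085878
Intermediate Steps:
b(F) = F**2
b(-870) - 1*(-328978) = (-870)**2 - 1*(-328978) = 756900 + 328978 = 1085878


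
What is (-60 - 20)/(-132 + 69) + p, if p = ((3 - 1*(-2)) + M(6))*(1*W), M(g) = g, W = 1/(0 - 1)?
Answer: -613/63 ≈ -9.7302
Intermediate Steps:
W = -1 (W = 1/(-1) = -1)
p = -11 (p = ((3 - 1*(-2)) + 6)*(1*(-1)) = ((3 + 2) + 6)*(-1) = (5 + 6)*(-1) = 11*(-1) = -11)
(-60 - 20)/(-132 + 69) + p = (-60 - 20)/(-132 + 69) - 11 = -80/(-63) - 11 = -80*(-1/63) - 11 = 80/63 - 11 = -613/63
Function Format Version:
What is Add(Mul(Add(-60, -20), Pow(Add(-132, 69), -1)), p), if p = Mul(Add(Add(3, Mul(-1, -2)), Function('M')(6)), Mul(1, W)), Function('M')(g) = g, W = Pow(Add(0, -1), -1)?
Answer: Rational(-613, 63) ≈ -9.7302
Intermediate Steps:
W = -1 (W = Pow(-1, -1) = -1)
p = -11 (p = Mul(Add(Add(3, Mul(-1, -2)), 6), Mul(1, -1)) = Mul(Add(Add(3, 2), 6), -1) = Mul(Add(5, 6), -1) = Mul(11, -1) = -11)
Add(Mul(Add(-60, -20), Pow(Add(-132, 69), -1)), p) = Add(Mul(Add(-60, -20), Pow(Add(-132, 69), -1)), -11) = Add(Mul(-80, Pow(-63, -1)), -11) = Add(Mul(-80, Rational(-1, 63)), -11) = Add(Rational(80, 63), -11) = Rational(-613, 63)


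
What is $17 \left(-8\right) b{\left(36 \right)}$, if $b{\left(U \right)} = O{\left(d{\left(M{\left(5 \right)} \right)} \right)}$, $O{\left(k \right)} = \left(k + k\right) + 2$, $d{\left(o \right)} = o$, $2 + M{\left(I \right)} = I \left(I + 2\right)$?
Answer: $-9248$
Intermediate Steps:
$M{\left(I \right)} = -2 + I \left(2 + I\right)$ ($M{\left(I \right)} = -2 + I \left(I + 2\right) = -2 + I \left(2 + I\right)$)
$O{\left(k \right)} = 2 + 2 k$ ($O{\left(k \right)} = 2 k + 2 = 2 + 2 k$)
$b{\left(U \right)} = 68$ ($b{\left(U \right)} = 2 + 2 \left(-2 + 5^{2} + 2 \cdot 5\right) = 2 + 2 \left(-2 + 25 + 10\right) = 2 + 2 \cdot 33 = 2 + 66 = 68$)
$17 \left(-8\right) b{\left(36 \right)} = 17 \left(-8\right) 68 = \left(-136\right) 68 = -9248$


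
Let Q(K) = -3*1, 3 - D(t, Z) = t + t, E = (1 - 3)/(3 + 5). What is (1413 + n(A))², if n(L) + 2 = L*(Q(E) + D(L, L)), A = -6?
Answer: 1792921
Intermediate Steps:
E = -¼ (E = -2/8 = -2*⅛ = -¼ ≈ -0.25000)
D(t, Z) = 3 - 2*t (D(t, Z) = 3 - (t + t) = 3 - 2*t)
Q(K) = -3
n(L) = -2 - 2*L² (n(L) = -2 + L*(-3 + (3 - 2*L)) = -2 + L*(-2*L) = -2 - 2*L²)
(1413 + n(A))² = (1413 + (-2 - 2*(-6)²))² = (1413 + (-2 - 2*36))² = (1413 + (-2 - 72))² = (1413 - 74)² = 1339² = 1792921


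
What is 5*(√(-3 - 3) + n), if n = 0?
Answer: 5*I*√6 ≈ 12.247*I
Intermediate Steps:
5*(√(-3 - 3) + n) = 5*(√(-3 - 3) + 0) = 5*(√(-6) + 0) = 5*(I*√6 + 0) = 5*(I*√6) = 5*I*√6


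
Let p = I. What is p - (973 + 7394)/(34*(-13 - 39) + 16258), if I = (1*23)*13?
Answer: 1441381/4830 ≈ 298.42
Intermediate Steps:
I = 299 (I = 23*13 = 299)
p = 299
p - (973 + 7394)/(34*(-13 - 39) + 16258) = 299 - (973 + 7394)/(34*(-13 - 39) + 16258) = 299 - 8367/(34*(-52) + 16258) = 299 - 8367/(-1768 + 16258) = 299 - 8367/14490 = 299 - 1*2789/4830 = 299 - 2789/4830 = 1441381/4830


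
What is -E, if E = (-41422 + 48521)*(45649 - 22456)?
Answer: -164647107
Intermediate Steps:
E = 164647107 (E = 7099*23193 = 164647107)
-E = -1*164647107 = -164647107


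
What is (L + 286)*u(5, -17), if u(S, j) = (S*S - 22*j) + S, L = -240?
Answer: 18584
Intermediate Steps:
u(S, j) = S + S² - 22*j (u(S, j) = (S² - 22*j) + S = S + S² - 22*j)
(L + 286)*u(5, -17) = (-240 + 286)*(5 + 5² - 22*(-17)) = 46*(5 + 25 + 374) = 46*404 = 18584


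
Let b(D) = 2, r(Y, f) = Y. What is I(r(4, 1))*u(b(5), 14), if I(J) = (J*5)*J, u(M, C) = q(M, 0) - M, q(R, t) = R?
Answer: 0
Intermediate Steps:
u(M, C) = 0 (u(M, C) = M - M = 0)
I(J) = 5*J² (I(J) = (5*J)*J = 5*J²)
I(r(4, 1))*u(b(5), 14) = (5*4²)*0 = (5*16)*0 = 80*0 = 0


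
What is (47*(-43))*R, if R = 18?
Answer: -36378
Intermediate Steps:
(47*(-43))*R = (47*(-43))*18 = -2021*18 = -36378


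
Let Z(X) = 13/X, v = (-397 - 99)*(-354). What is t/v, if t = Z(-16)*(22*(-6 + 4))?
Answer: 143/702336 ≈ 0.00020361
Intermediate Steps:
v = 175584 (v = -496*(-354) = 175584)
t = 143/4 (t = (13/(-16))*(22*(-6 + 4)) = (13*(-1/16))*(22*(-2)) = -13/16*(-44) = 143/4 ≈ 35.750)
t/v = (143/4)/175584 = (143/4)*(1/175584) = 143/702336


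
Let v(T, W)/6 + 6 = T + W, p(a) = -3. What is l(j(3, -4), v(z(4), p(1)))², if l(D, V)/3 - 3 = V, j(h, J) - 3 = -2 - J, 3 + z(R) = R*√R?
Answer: 3969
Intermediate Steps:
z(R) = -3 + R^(3/2) (z(R) = -3 + R*√R = -3 + R^(3/2))
j(h, J) = 1 - J (j(h, J) = 3 + (-2 - J) = 1 - J)
v(T, W) = -36 + 6*T + 6*W (v(T, W) = -36 + 6*(T + W) = -36 + (6*T + 6*W) = -36 + 6*T + 6*W)
l(D, V) = 9 + 3*V
l(j(3, -4), v(z(4), p(1)))² = (9 + 3*(-36 + 6*(-3 + 4^(3/2)) + 6*(-3)))² = (9 + 3*(-36 + 6*(-3 + 8) - 18))² = (9 + 3*(-36 + 6*5 - 18))² = (9 + 3*(-36 + 30 - 18))² = (9 + 3*(-24))² = (9 - 72)² = (-63)² = 3969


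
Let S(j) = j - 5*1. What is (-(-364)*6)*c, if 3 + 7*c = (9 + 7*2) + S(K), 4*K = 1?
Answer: 4758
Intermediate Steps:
K = 1/4 (K = (1/4)*1 = 1/4 ≈ 0.25000)
S(j) = -5 + j (S(j) = j - 5 = -5 + j)
c = 61/28 (c = -3/7 + ((9 + 7*2) + (-5 + 1/4))/7 = -3/7 + ((9 + 14) - 19/4)/7 = -3/7 + (23 - 19/4)/7 = -3/7 + (1/7)*(73/4) = -3/7 + 73/28 = 61/28 ≈ 2.1786)
(-(-364)*6)*c = -(-364)*6*(61/28) = -52*(-42)*(61/28) = 2184*(61/28) = 4758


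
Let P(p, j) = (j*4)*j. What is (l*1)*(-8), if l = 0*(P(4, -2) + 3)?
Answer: 0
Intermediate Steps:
P(p, j) = 4*j**2 (P(p, j) = (4*j)*j = 4*j**2)
l = 0 (l = 0*(4*(-2)**2 + 3) = 0*(4*4 + 3) = 0*(16 + 3) = 0*19 = 0)
(l*1)*(-8) = (0*1)*(-8) = 0*(-8) = 0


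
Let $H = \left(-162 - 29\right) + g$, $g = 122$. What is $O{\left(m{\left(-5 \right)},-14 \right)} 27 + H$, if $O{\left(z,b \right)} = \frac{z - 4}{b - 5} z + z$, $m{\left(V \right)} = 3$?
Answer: $\frac{309}{19} \approx 16.263$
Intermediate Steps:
$H = -69$ ($H = \left(-162 - 29\right) + 122 = -191 + 122 = -69$)
$O{\left(z,b \right)} = z + \frac{z \left(-4 + z\right)}{-5 + b}$ ($O{\left(z,b \right)} = \frac{-4 + z}{-5 + b} z + z = \frac{z \left(-4 + z\right)}{-5 + b} + z = z + \frac{z \left(-4 + z\right)}{-5 + b}$)
$O{\left(m{\left(-5 \right)},-14 \right)} 27 + H = \frac{3 \left(-9 - 14 + 3\right)}{-5 - 14} \cdot 27 - 69 = 3 \frac{1}{-19} \left(-20\right) 27 - 69 = 3 \left(- \frac{1}{19}\right) \left(-20\right) 27 - 69 = \frac{60}{19} \cdot 27 - 69 = \frac{1620}{19} - 69 = \frac{309}{19}$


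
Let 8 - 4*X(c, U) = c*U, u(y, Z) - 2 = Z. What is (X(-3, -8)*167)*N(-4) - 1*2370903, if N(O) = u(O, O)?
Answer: -2369567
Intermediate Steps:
u(y, Z) = 2 + Z
N(O) = 2 + O
X(c, U) = 2 - U*c/4 (X(c, U) = 2 - c*U/4 = 2 - U*c/4)
(X(-3, -8)*167)*N(-4) - 1*2370903 = ((2 - 1/4*(-8)*(-3))*167)*(2 - 4) - 1*2370903 = ((2 - 6)*167)*(-2) - 2370903 = -4*167*(-2) - 2370903 = -668*(-2) - 2370903 = 1336 - 2370903 = -2369567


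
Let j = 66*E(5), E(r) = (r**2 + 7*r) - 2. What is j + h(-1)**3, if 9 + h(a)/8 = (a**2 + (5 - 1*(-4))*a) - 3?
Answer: -4092172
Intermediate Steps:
E(r) = -2 + r**2 + 7*r
h(a) = -96 + 8*a**2 + 72*a (h(a) = -72 + 8*((a**2 + (5 - 1*(-4))*a) - 3) = -72 + 8*((a**2 + (5 + 4)*a) - 3) = -72 + 8*((a**2 + 9*a) - 3) = -72 + 8*(-3 + a**2 + 9*a) = -72 + (-24 + 8*a**2 + 72*a) = -96 + 8*a**2 + 72*a)
j = 3828 (j = 66*(-2 + 5**2 + 7*5) = 66*(-2 + 25 + 35) = 66*58 = 3828)
j + h(-1)**3 = 3828 + (-96 + 8*(-1)**2 + 72*(-1))**3 = 3828 + (-96 + 8*1 - 72)**3 = 3828 + (-96 + 8 - 72)**3 = 3828 + (-160)**3 = 3828 - 4096000 = -4092172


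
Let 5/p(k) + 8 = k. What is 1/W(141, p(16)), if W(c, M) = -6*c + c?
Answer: -1/705 ≈ -0.0014184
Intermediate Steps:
p(k) = 5/(-8 + k)
W(c, M) = -5*c
1/W(141, p(16)) = 1/(-5*141) = 1/(-705) = -1/705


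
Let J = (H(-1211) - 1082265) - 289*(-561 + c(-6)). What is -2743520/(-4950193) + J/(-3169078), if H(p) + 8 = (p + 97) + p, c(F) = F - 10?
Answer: 13237938768645/15687547732054 ≈ 0.84385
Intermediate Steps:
c(F) = -10 + F
H(p) = 89 + 2*p (H(p) = -8 + ((p + 97) + p) = -8 + ((97 + p) + p) = -8 + (97 + 2*p) = 89 + 2*p)
J = -917845 (J = ((89 + 2*(-1211)) - 1082265) - 289*(-561 + (-10 - 6)) = ((89 - 2422) - 1082265) - 289*(-561 - 16) = (-2333 - 1082265) - 289*(-577) = -1084598 + 166753 = -917845)
-2743520/(-4950193) + J/(-3169078) = -2743520/(-4950193) - 917845/(-3169078) = -2743520*(-1/4950193) - 917845*(-1/3169078) = 2743520/4950193 + 917845/3169078 = 13237938768645/15687547732054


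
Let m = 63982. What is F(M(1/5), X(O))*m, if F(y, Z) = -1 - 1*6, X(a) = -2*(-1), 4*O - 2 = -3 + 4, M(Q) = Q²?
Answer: -447874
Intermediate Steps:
O = ¾ (O = ½ + (-3 + 4)/4 = ½ + (¼)*1 = ½ + ¼ = ¾ ≈ 0.75000)
X(a) = 2
F(y, Z) = -7 (F(y, Z) = -1 - 6 = -7)
F(M(1/5), X(O))*m = -7*63982 = -447874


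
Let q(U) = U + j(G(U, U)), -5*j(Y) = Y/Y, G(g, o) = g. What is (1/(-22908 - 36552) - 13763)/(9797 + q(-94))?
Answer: -818347981/576928488 ≈ -1.4185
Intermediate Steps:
j(Y) = -⅕ (j(Y) = -Y/(5*Y) = -⅕*1 = -⅕)
q(U) = -⅕ + U (q(U) = U - ⅕ = -⅕ + U)
(1/(-22908 - 36552) - 13763)/(9797 + q(-94)) = (1/(-22908 - 36552) - 13763)/(9797 + (-⅕ - 94)) = (1/(-59460) - 13763)/(9797 - 471/5) = (-1/59460 - 13763)/(48514/5) = -818347981/59460*5/48514 = -818347981/576928488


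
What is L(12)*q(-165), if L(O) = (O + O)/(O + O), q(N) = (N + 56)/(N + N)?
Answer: 109/330 ≈ 0.33030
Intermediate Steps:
q(N) = (56 + N)/(2*N) (q(N) = (56 + N)/((2*N)) = (56 + N)*(1/(2*N)) = (56 + N)/(2*N))
L(O) = 1 (L(O) = (2*O)/((2*O)) = (2*O)*(1/(2*O)) = 1)
L(12)*q(-165) = 1*((½)*(56 - 165)/(-165)) = 1*((½)*(-1/165)*(-109)) = 1*(109/330) = 109/330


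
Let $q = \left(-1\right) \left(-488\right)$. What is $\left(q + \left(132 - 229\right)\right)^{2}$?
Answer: $152881$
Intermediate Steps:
$q = 488$
$\left(q + \left(132 - 229\right)\right)^{2} = \left(488 + \left(132 - 229\right)\right)^{2} = \left(488 - 97\right)^{2} = 391^{2} = 152881$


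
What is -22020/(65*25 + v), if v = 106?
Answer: -7340/577 ≈ -12.721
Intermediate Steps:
-22020/(65*25 + v) = -22020/(65*25 + 106) = -22020/(1625 + 106) = -22020/1731 = -22020*1/1731 = -7340/577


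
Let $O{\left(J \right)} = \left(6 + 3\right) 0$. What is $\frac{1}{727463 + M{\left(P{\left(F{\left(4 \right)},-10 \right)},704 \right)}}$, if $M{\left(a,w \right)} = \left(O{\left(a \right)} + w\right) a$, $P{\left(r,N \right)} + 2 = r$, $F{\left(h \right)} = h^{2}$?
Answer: $\frac{1}{737319} \approx 1.3563 \cdot 10^{-6}$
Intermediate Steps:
$O{\left(J \right)} = 0$ ($O{\left(J \right)} = 9 \cdot 0 = 0$)
$P{\left(r,N \right)} = -2 + r$
$M{\left(a,w \right)} = a w$ ($M{\left(a,w \right)} = \left(0 + w\right) a = w a = a w$)
$\frac{1}{727463 + M{\left(P{\left(F{\left(4 \right)},-10 \right)},704 \right)}} = \frac{1}{727463 + \left(-2 + 4^{2}\right) 704} = \frac{1}{727463 + \left(-2 + 16\right) 704} = \frac{1}{727463 + 14 \cdot 704} = \frac{1}{727463 + 9856} = \frac{1}{737319}$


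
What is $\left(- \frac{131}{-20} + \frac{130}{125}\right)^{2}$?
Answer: $\frac{576081}{10000} \approx 57.608$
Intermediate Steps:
$\left(- \frac{131}{-20} + \frac{130}{125}\right)^{2} = \left(\left(-131\right) \left(- \frac{1}{20}\right) + 130 \cdot \frac{1}{125}\right)^{2} = \left(\frac{131}{20} + \frac{26}{25}\right)^{2} = \left(\frac{759}{100}\right)^{2} = \frac{576081}{10000}$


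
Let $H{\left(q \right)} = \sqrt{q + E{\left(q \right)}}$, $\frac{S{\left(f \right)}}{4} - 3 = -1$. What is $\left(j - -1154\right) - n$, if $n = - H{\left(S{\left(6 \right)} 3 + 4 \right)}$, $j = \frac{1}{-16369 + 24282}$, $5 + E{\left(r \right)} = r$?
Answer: $\frac{9131603}{7913} + \sqrt{51} \approx 1161.1$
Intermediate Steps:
$E{\left(r \right)} = -5 + r$
$S{\left(f \right)} = 8$ ($S{\left(f \right)} = 12 + 4 \left(-1\right) = 12 - 4 = 8$)
$H{\left(q \right)} = \sqrt{-5 + 2 q}$ ($H{\left(q \right)} = \sqrt{q + \left(-5 + q\right)} = \sqrt{-5 + 2 q}$)
$j = \frac{1}{7913} \approx 0.00012637$
$n = - \sqrt{51}$ ($n = - \sqrt{-5 + 2 \left(8 \cdot 3 + 4\right)} = - \sqrt{-5 + 2 \left(24 + 4\right)} = - \sqrt{-5 + 2 \cdot 28} = - \sqrt{-5 + 56} = - \sqrt{51} \approx -7.1414$)
$\left(j - -1154\right) - n = \left(\frac{1}{7913} - -1154\right) - - \sqrt{51} = \left(\frac{1}{7913} + 1154\right) + \sqrt{51} = \frac{9131603}{7913} + \sqrt{51}$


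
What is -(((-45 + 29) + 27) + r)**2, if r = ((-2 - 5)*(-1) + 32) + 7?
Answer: -3249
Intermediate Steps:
r = 46 (r = (-7*(-1) + 32) + 7 = (7 + 32) + 7 = 39 + 7 = 46)
-(((-45 + 29) + 27) + r)**2 = -(((-45 + 29) + 27) + 46)**2 = -((-16 + 27) + 46)**2 = -(11 + 46)**2 = -1*57**2 = -1*3249 = -3249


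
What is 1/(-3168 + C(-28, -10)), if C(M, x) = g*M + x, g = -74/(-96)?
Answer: -12/38395 ≈ -0.00031254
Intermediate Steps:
g = 37/48 (g = -74*(-1/96) = 37/48 ≈ 0.77083)
C(M, x) = x + 37*M/48 (C(M, x) = 37*M/48 + x = x + 37*M/48)
1/(-3168 + C(-28, -10)) = 1/(-3168 + (-10 + (37/48)*(-28))) = 1/(-3168 + (-10 - 259/12)) = 1/(-3168 - 379/12) = 1/(-38395/12) = -12/38395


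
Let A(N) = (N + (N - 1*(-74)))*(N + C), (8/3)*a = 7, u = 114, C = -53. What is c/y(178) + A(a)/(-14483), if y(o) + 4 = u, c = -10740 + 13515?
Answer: 130014301/5098016 ≈ 25.503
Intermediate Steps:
c = 2775
a = 21/8 (a = (3/8)*7 = 21/8 ≈ 2.6250)
y(o) = 110 (y(o) = -4 + 114 = 110)
A(N) = (-53 + N)*(74 + 2*N) (A(N) = (N + (N - 1*(-74)))*(N - 53) = (N + (N + 74))*(-53 + N) = (N + (74 + N))*(-53 + N) = (74 + 2*N)*(-53 + N) = (-53 + N)*(74 + 2*N))
c/y(178) + A(a)/(-14483) = 2775/110 + (-3922 - 32*21/8 + 2*(21/8)²)/(-14483) = 2775*(1/110) + (-3922 - 84 + 2*(441/64))*(-1/14483) = 555/22 + (-3922 - 84 + 441/32)*(-1/14483) = 555/22 - 127751/32*(-1/14483) = 555/22 + 127751/463456 = 130014301/5098016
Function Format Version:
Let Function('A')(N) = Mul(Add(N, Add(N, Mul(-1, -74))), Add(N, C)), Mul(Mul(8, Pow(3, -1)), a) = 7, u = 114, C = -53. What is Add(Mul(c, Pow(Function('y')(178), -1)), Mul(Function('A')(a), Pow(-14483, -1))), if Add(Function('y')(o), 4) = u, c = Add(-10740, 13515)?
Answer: Rational(130014301, 5098016) ≈ 25.503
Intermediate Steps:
c = 2775
a = Rational(21, 8) (a = Mul(Rational(3, 8), 7) = Rational(21, 8) ≈ 2.6250)
Function('y')(o) = 110 (Function('y')(o) = Add(-4, 114) = 110)
Function('A')(N) = Mul(Add(-53, N), Add(74, Mul(2, N))) (Function('A')(N) = Mul(Add(N, Add(N, Mul(-1, -74))), Add(N, -53)) = Mul(Add(N, Add(N, 74)), Add(-53, N)) = Mul(Add(N, Add(74, N)), Add(-53, N)) = Mul(Add(74, Mul(2, N)), Add(-53, N)) = Mul(Add(-53, N), Add(74, Mul(2, N))))
Add(Mul(c, Pow(Function('y')(178), -1)), Mul(Function('A')(a), Pow(-14483, -1))) = Add(Mul(2775, Pow(110, -1)), Mul(Add(-3922, Mul(-32, Rational(21, 8)), Mul(2, Pow(Rational(21, 8), 2))), Pow(-14483, -1))) = Add(Mul(2775, Rational(1, 110)), Mul(Add(-3922, -84, Mul(2, Rational(441, 64))), Rational(-1, 14483))) = Add(Rational(555, 22), Mul(Add(-3922, -84, Rational(441, 32)), Rational(-1, 14483))) = Add(Rational(555, 22), Mul(Rational(-127751, 32), Rational(-1, 14483))) = Add(Rational(555, 22), Rational(127751, 463456)) = Rational(130014301, 5098016)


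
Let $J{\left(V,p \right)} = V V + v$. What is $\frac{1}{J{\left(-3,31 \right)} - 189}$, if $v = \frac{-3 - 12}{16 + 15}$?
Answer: $- \frac{31}{5595} \approx -0.0055407$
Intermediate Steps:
$v = - \frac{15}{31} \approx -0.48387$
$J{\left(V,p \right)} = - \frac{15}{31} + V^{2}$ ($J{\left(V,p \right)} = V V - \frac{15}{31} = V^{2} - \frac{15}{31} = - \frac{15}{31} + V^{2}$)
$\frac{1}{J{\left(-3,31 \right)} - 189} = \frac{1}{\left(- \frac{15}{31} + \left(-3\right)^{2}\right) - 189} = \frac{1}{\left(- \frac{15}{31} + 9\right) - 189} = \frac{1}{\frac{264}{31} - 189} = \frac{1}{- \frac{5595}{31}} = - \frac{31}{5595}$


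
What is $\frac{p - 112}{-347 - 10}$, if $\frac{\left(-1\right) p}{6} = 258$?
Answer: $\frac{1660}{357} \approx 4.6499$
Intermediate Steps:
$p = -1548$ ($p = \left(-6\right) 258 = -1548$)
$\frac{p - 112}{-347 - 10} = \frac{-1548 - 112}{-347 - 10} = - \frac{1660}{-357} = \left(-1660\right) \left(- \frac{1}{357}\right) = \frac{1660}{357}$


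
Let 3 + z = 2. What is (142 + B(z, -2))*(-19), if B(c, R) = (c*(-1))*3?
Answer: -2755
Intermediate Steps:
z = -1 (z = -3 + 2 = -1)
B(c, R) = -3*c (B(c, R) = -c*3 = -3*c)
(142 + B(z, -2))*(-19) = (142 - 3*(-1))*(-19) = (142 + 3)*(-19) = 145*(-19) = -2755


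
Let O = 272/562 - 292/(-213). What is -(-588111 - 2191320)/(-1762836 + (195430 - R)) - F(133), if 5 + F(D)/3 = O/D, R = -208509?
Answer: 6651587667236/515115726893 ≈ 12.913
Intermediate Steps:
O = 111020/59853 (O = 272*(1/562) - 292*(-1/213) = 136/281 + 292/213 = 111020/59853 ≈ 1.8549)
F(D) = -15 + 111020/(19951*D) (F(D) = -15 + 3*(111020/(59853*D)) = -15 + 111020/(19951*D))
-(-588111 - 2191320)/(-1762836 + (195430 - R)) - F(133) = -(-588111 - 2191320)/(-1762836 + (195430 - 1*(-208509))) - (-15 + (111020/19951)/133) = -(-2779431)/(-1762836 + (195430 + 208509)) - (-15 + (111020/19951)*(1/133)) = -(-2779431)/(-1762836 + 403939) - (-15 + 15860/379069) = -(-2779431)/(-1358897) - 1*(-5670175/379069) = -(-2779431)*(-1)/1358897 + 5670175/379069 = -1*2779431/1358897 + 5670175/379069 = -2779431/1358897 + 5670175/379069 = 6651587667236/515115726893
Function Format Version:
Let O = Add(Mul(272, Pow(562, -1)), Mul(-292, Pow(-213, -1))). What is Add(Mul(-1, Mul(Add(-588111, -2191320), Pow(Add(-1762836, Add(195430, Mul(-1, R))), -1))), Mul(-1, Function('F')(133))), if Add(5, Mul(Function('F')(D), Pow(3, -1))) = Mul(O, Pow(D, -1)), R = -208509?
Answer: Rational(6651587667236, 515115726893) ≈ 12.913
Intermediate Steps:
O = Rational(111020, 59853) (O = Add(Mul(272, Rational(1, 562)), Mul(-292, Rational(-1, 213))) = Add(Rational(136, 281), Rational(292, 213)) = Rational(111020, 59853) ≈ 1.8549)
Function('F')(D) = Add(-15, Mul(Rational(111020, 19951), Pow(D, -1))) (Function('F')(D) = Add(-15, Mul(3, Mul(Rational(111020, 59853), Pow(D, -1)))) = Add(-15, Mul(Rational(111020, 19951), Pow(D, -1))))
Add(Mul(-1, Mul(Add(-588111, -2191320), Pow(Add(-1762836, Add(195430, Mul(-1, R))), -1))), Mul(-1, Function('F')(133))) = Add(Mul(-1, Mul(Add(-588111, -2191320), Pow(Add(-1762836, Add(195430, Mul(-1, -208509))), -1))), Mul(-1, Add(-15, Mul(Rational(111020, 19951), Pow(133, -1))))) = Add(Mul(-1, Mul(-2779431, Pow(Add(-1762836, Add(195430, 208509)), -1))), Mul(-1, Add(-15, Mul(Rational(111020, 19951), Rational(1, 133))))) = Add(Mul(-1, Mul(-2779431, Pow(Add(-1762836, 403939), -1))), Mul(-1, Add(-15, Rational(15860, 379069)))) = Add(Mul(-1, Mul(-2779431, Pow(-1358897, -1))), Mul(-1, Rational(-5670175, 379069))) = Add(Mul(-1, Mul(-2779431, Rational(-1, 1358897))), Rational(5670175, 379069)) = Add(Mul(-1, Rational(2779431, 1358897)), Rational(5670175, 379069)) = Add(Rational(-2779431, 1358897), Rational(5670175, 379069)) = Rational(6651587667236, 515115726893)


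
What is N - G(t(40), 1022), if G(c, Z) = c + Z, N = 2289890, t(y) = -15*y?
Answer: 2289468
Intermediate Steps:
G(c, Z) = Z + c
N - G(t(40), 1022) = 2289890 - (1022 - 15*40) = 2289890 - (1022 - 600) = 2289890 - 1*422 = 2289890 - 422 = 2289468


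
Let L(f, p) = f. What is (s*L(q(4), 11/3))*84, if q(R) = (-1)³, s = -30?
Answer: 2520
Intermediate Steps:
q(R) = -1
(s*L(q(4), 11/3))*84 = -30*(-1)*84 = 30*84 = 2520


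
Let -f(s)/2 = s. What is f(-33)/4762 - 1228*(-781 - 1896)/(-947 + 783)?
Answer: -1956797306/97621 ≈ -20045.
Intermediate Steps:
f(s) = -2*s
f(-33)/4762 - 1228*(-781 - 1896)/(-947 + 783) = -2*(-33)/4762 - 1228*(-781 - 1896)/(-947 + 783) = 66*(1/4762) - 1228/((-164/(-2677))) = 33/2381 - 1228/((-164*(-1/2677))) = 33/2381 - 1228/164/2677 = 33/2381 - 1228*2677/164 = 33/2381 - 821839/41 = -1956797306/97621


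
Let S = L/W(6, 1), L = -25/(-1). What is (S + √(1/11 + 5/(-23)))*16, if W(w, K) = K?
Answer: 400 + 64*I*√506/253 ≈ 400.0 + 5.6903*I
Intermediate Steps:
L = 25 (L = -25*(-1) = 25)
S = 25 (S = 25/1 = 25*1 = 25)
(S + √(1/11 + 5/(-23)))*16 = (25 + √(1/11 + 5/(-23)))*16 = (25 + √(1/11 + 5*(-1/23)))*16 = (25 + √(1/11 - 5/23))*16 = (25 + √(-32/253))*16 = (25 + 4*I*√506/253)*16 = 400 + 64*I*√506/253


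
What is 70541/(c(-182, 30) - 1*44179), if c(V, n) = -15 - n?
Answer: -70541/44224 ≈ -1.5951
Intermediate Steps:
70541/(c(-182, 30) - 1*44179) = 70541/((-15 - 1*30) - 1*44179) = 70541/((-15 - 30) - 44179) = 70541/(-45 - 44179) = 70541/(-44224) = 70541*(-1/44224) = -70541/44224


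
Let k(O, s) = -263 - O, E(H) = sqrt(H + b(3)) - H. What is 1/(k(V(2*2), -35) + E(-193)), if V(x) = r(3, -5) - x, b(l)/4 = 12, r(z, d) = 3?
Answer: -69/4906 - I*sqrt(145)/4906 ≈ -0.014064 - 0.0024545*I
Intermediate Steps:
b(l) = 48 (b(l) = 4*12 = 48)
V(x) = 3 - x
E(H) = sqrt(48 + H) - H (E(H) = sqrt(H + 48) - H = sqrt(48 + H) - H)
1/(k(V(2*2), -35) + E(-193)) = 1/((-263 - (3 - 2*2)) + (sqrt(48 - 193) - 1*(-193))) = 1/((-263 - (3 - 1*4)) + (sqrt(-145) + 193)) = 1/((-263 - (3 - 4)) + (I*sqrt(145) + 193)) = 1/((-263 - 1*(-1)) + (193 + I*sqrt(145))) = 1/((-263 + 1) + (193 + I*sqrt(145))) = 1/(-262 + (193 + I*sqrt(145))) = 1/(-69 + I*sqrt(145))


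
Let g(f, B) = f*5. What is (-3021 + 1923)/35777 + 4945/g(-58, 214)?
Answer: -35447137/2075066 ≈ -17.082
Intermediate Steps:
g(f, B) = 5*f
(-3021 + 1923)/35777 + 4945/g(-58, 214) = (-3021 + 1923)/35777 + 4945/((5*(-58))) = -1098*1/35777 + 4945/(-290) = -1098/35777 + 4945*(-1/290) = -1098/35777 - 989/58 = -35447137/2075066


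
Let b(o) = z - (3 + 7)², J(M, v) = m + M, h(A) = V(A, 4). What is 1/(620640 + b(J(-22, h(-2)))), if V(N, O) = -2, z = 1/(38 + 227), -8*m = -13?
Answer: 265/164443101 ≈ 1.6115e-6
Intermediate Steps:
m = 13/8 (m = -⅛*(-13) = 13/8 ≈ 1.6250)
z = 1/265 ≈ 0.0037736
h(A) = -2
J(M, v) = 13/8 + M
b(o) = -26499/265 (b(o) = 1/265 - (3 + 7)² = 1/265 - 1*10² = 1/265 - 1*100 = 1/265 - 100 = -26499/265)
1/(620640 + b(J(-22, h(-2)))) = 1/(620640 - 26499/265) = 1/(164443101/265) = 265/164443101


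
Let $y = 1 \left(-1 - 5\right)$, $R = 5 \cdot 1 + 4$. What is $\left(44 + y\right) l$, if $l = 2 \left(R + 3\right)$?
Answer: $912$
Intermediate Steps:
$R = 9$ ($R = 5 + 4 = 9$)
$l = 24$ ($l = 2 \left(9 + 3\right) = 2 \cdot 12 = 24$)
$y = -6$ ($y = 1 \left(-6\right) = -6$)
$\left(44 + y\right) l = \left(44 - 6\right) 24 = 38 \cdot 24 = 912$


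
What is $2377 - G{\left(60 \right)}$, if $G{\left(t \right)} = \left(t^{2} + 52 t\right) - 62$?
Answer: $-4281$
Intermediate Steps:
$G{\left(t \right)} = -62 + t^{2} + 52 t$
$2377 - G{\left(60 \right)} = 2377 - \left(-62 + 60^{2} + 52 \cdot 60\right) = 2377 - \left(-62 + 3600 + 3120\right) = 2377 - 6658 = -4281$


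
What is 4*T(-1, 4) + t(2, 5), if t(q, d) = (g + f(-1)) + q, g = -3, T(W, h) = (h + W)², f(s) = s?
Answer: 34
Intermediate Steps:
T(W, h) = (W + h)²
t(q, d) = -4 + q (t(q, d) = (-3 - 1) + q = -4 + q)
4*T(-1, 4) + t(2, 5) = 4*(-1 + 4)² + (-4 + 2) = 4*3² - 2 = 4*9 - 2 = 36 - 2 = 34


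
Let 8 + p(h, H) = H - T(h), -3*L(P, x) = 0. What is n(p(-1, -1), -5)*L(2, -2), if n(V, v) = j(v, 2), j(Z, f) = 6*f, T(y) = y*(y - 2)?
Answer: 0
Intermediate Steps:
T(y) = y*(-2 + y)
L(P, x) = 0 (L(P, x) = -⅓*0 = 0)
p(h, H) = -8 + H - h*(-2 + h) (p(h, H) = -8 + (H - h*(-2 + h)) = -8 + H - h*(-2 + h))
n(V, v) = 12 (n(V, v) = 6*2 = 12)
n(p(-1, -1), -5)*L(2, -2) = 12*0 = 0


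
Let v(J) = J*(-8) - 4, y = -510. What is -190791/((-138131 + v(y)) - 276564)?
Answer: 63597/136873 ≈ 0.46464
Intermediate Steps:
v(J) = -4 - 8*J (v(J) = -8*J - 4 = -4 - 8*J)
-190791/((-138131 + v(y)) - 276564) = -190791/((-138131 + (-4 - 8*(-510))) - 276564) = -190791/((-138131 + (-4 + 4080)) - 276564) = -190791/((-138131 + 4076) - 276564) = -190791/(-134055 - 276564) = -190791/(-410619) = -190791*(-1/410619) = 63597/136873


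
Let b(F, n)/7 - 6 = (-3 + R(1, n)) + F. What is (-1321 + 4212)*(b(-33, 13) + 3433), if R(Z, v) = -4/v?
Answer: 121049061/13 ≈ 9.3115e+6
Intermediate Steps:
b(F, n) = 21 - 28/n + 7*F (b(F, n) = 42 + 7*((-3 - 4/n) + F) = 42 + 7*(-3 + F - 4/n) = 42 + (-21 - 28/n + 7*F) = 21 - 28/n + 7*F)
(-1321 + 4212)*(b(-33, 13) + 3433) = (-1321 + 4212)*((21 - 28/13 + 7*(-33)) + 3433) = 2891*((21 - 28*1/13 - 231) + 3433) = 2891*((21 - 28/13 - 231) + 3433) = 2891*(-2758/13 + 3433) = 2891*(41871/13) = 121049061/13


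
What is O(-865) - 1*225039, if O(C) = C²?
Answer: 523186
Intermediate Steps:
O(-865) - 1*225039 = (-865)² - 1*225039 = 748225 - 225039 = 523186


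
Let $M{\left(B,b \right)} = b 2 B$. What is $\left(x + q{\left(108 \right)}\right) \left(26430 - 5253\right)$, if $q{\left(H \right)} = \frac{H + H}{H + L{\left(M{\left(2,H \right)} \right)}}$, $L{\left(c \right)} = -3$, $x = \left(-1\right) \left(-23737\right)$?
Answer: $\frac{17595270459}{35} \approx 5.0272 \cdot 10^{8}$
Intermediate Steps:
$x = 23737$
$M{\left(B,b \right)} = 2 B b$ ($M{\left(B,b \right)} = 2 b B = 2 B b$)
$q{\left(H \right)} = \frac{2 H}{-3 + H}$ ($q{\left(H \right)} = \frac{H + H}{H - 3} = \frac{2 H}{-3 + H}$)
$\left(x + q{\left(108 \right)}\right) \left(26430 - 5253\right) = \left(23737 + 2 \cdot 108 \frac{1}{-3 + 108}\right) \left(26430 - 5253\right) = \left(23737 + 2 \cdot 108 \cdot \frac{1}{105}\right) 21177 = \left(23737 + \frac{72}{35}\right) 21177 = \frac{830867}{35} \cdot 21177 = \frac{17595270459}{35}$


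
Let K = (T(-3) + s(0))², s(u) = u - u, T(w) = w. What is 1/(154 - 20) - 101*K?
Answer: -121805/134 ≈ -908.99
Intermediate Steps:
s(u) = 0
K = 9 (K = (-3 + 0)² = (-3)² = 9)
1/(154 - 20) - 101*K = 1/(154 - 20) - 101*9 = 1/134 - 909 = -121805/134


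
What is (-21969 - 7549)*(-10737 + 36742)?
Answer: -767615590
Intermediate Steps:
(-21969 - 7549)*(-10737 + 36742) = -29518*26005 = -767615590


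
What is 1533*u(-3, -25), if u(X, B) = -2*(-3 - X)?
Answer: 0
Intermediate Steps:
u(X, B) = 6 + 2*X
1533*u(-3, -25) = 1533*(6 + 2*(-3)) = 1533*(6 - 6) = 1533*0 = 0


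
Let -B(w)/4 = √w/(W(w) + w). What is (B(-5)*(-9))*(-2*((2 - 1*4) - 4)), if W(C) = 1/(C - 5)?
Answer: -1440*I*√5/17 ≈ -189.41*I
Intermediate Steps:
W(C) = 1/(-5 + C)
B(w) = -4*√w/(w + 1/(-5 + w)) (B(w) = -4*√w/(1/(-5 + w) + w) = -4*√w/(w + 1/(-5 + w)))
(B(-5)*(-9))*(-2*((2 - 1*4) - 4)) = ((4*√(-5)*(5 - 1*(-5))/(1 - 5*(-5 - 5)))*(-9))*(-2*((2 - 1*4) - 4)) = ((4*(I*√5)*(5 + 5)/(1 - 5*(-10)))*(-9))*(-2*((2 - 4) - 4)) = ((4*(I*√5)*10/(1 + 50))*(-9))*(-2*(-2 - 4)) = ((4*(I*√5)*10/51)*(-9))*(-2*(-6)) = ((4*(I*√5)*(1/51)*10)*(-9))*12 = ((40*I*√5/51)*(-9))*12 = -120*I*√5/17*12 = -1440*I*√5/17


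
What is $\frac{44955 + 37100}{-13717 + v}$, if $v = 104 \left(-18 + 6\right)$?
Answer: $- \frac{16411}{2993} \approx -5.4831$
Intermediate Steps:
$v = -1248$ ($v = 104 \left(-12\right) = -1248$)
$\frac{44955 + 37100}{-13717 + v} = \frac{44955 + 37100}{-13717 - 1248} = \frac{82055}{-14965} = 82055 \left(- \frac{1}{14965}\right) = - \frac{16411}{2993}$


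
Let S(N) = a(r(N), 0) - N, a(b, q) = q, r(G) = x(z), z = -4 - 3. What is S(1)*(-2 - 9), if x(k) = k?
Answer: 11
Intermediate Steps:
z = -7
r(G) = -7
S(N) = -N (S(N) = 0 - N = -N)
S(1)*(-2 - 9) = (-1*1)*(-2 - 9) = -1*(-11) = 11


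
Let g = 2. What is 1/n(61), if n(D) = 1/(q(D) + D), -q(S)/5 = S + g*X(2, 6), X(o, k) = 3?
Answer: -274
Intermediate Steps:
q(S) = -30 - 5*S (q(S) = -5*(S + 2*3) = -5*(S + 6) = -5*(6 + S) = -30 - 5*S)
n(D) = 1/(-30 - 4*D) (n(D) = 1/((-30 - 5*D) + D) = 1/(-30 - 4*D))
1/n(61) = 1/(-1/(30 + 4*61)) = 1/(-1/(30 + 244)) = 1/(-1/274) = -274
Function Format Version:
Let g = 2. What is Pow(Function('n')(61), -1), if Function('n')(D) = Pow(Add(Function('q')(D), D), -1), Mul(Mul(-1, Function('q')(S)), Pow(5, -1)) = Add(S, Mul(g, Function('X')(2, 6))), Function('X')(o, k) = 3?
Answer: -274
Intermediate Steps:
Function('q')(S) = Add(-30, Mul(-5, S)) (Function('q')(S) = Mul(-5, Add(S, Mul(2, 3))) = Mul(-5, Add(S, 6)) = Mul(-5, Add(6, S)) = Add(-30, Mul(-5, S)))
Function('n')(D) = Pow(Add(-30, Mul(-4, D)), -1) (Function('n')(D) = Pow(Add(Add(-30, Mul(-5, D)), D), -1) = Pow(Add(-30, Mul(-4, D)), -1))
Pow(Function('n')(61), -1) = Pow(Mul(-1, Pow(Add(30, Mul(4, 61)), -1)), -1) = Pow(Mul(-1, Pow(Add(30, 244), -1)), -1) = Pow(Mul(-1, Pow(274, -1)), -1) = Pow(Mul(-1, Rational(1, 274)), -1) = Pow(Rational(-1, 274), -1) = -274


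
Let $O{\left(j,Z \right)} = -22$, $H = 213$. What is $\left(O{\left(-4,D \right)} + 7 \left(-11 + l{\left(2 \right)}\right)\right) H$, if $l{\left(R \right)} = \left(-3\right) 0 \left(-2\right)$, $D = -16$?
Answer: $-21087$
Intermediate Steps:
$l{\left(R \right)} = 0$ ($l{\left(R \right)} = 0 \left(-2\right) = 0$)
$\left(O{\left(-4,D \right)} + 7 \left(-11 + l{\left(2 \right)}\right)\right) H = \left(-22 + 7 \left(-11 + 0\right)\right) 213 = \left(-22 + 7 \left(-11\right)\right) 213 = \left(-22 - 77\right) 213 = \left(-99\right) 213 = -21087$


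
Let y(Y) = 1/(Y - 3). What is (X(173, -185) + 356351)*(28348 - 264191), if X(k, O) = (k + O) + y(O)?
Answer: -15799530814233/188 ≈ -8.4040e+10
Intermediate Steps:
y(Y) = 1/(-3 + Y)
X(k, O) = O + k + 1/(-3 + O) (X(k, O) = (k + O) + 1/(-3 + O) = (O + k) + 1/(-3 + O) = O + k + 1/(-3 + O))
(X(173, -185) + 356351)*(28348 - 264191) = ((1 + (-3 - 185)*(-185 + 173))/(-3 - 185) + 356351)*(28348 - 264191) = ((1 - 188*(-12))/(-188) + 356351)*(-235843) = (-(1 + 2256)/188 + 356351)*(-235843) = (-1/188*2257 + 356351)*(-235843) = (-2257/188 + 356351)*(-235843) = (66991731/188)*(-235843) = -15799530814233/188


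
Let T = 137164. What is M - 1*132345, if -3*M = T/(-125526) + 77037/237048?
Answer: -1969004407034045/14877843624 ≈ -1.3234e+5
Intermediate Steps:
M = 3807384235/14877843624 (M = -(137164/(-125526) + 77037/237048)/3 = -(137164*(-1/125526) + 77037*(1/237048))/3 = -(-68582/62763 + 25679/79016)/3 = -1/3*(-3807384235/4959281208) = 3807384235/14877843624 ≈ 0.25591)
M - 1*132345 = 3807384235/14877843624 - 1*132345 = 3807384235/14877843624 - 132345 = -1969004407034045/14877843624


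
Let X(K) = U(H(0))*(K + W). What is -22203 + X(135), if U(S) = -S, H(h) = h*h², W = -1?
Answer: -22203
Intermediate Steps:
H(h) = h³
X(K) = 0 (X(K) = (-1*0³)*(K - 1) = (-1*0)*(-1 + K) = 0*(-1 + K) = 0)
-22203 + X(135) = -22203 + 0 = -22203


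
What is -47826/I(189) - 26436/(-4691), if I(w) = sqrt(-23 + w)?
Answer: 26436/4691 - 23913*sqrt(166)/83 ≈ -3706.4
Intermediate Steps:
-47826/I(189) - 26436/(-4691) = -47826/sqrt(-23 + 189) - 26436/(-4691) = -47826*sqrt(166)/166 - 26436*(-1/4691) = -23913*sqrt(166)/83 + 26436/4691 = 26436/4691 - 23913*sqrt(166)/83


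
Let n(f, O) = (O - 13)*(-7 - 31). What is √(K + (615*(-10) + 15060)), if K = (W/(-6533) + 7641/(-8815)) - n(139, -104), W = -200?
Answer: 289*√177221778123865/57588395 ≈ 66.807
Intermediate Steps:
n(f, O) = 494 - 38*O (n(f, O) = (-13 + O)*(-38) = 494 - 38*O)
K = -256086159823/57588395 (K = (-200/(-6533) + 7641/(-8815)) - (494 - 38*(-104)) = (-200*(-1/6533) + 7641*(-1/8815)) - (494 + 3952) = (200/6533 - 7641/8815) - 1*4446 = -48155653/57588395 - 4446 = -256086159823/57588395 ≈ -4446.8)
√(K + (615*(-10) + 15060)) = √(-256086159823/57588395 + (615*(-10) + 15060)) = √(-256086159823/57588395 + (-6150 + 15060)) = √(-256086159823/57588395 + 8910) = √(257026439627/57588395) = 289*√177221778123865/57588395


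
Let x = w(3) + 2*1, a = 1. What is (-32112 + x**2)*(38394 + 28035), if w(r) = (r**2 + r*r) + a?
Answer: -2103872859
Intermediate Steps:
w(r) = 1 + 2*r**2 (w(r) = (r**2 + r*r) + 1 = (r**2 + r**2) + 1 = 2*r**2 + 1 = 1 + 2*r**2)
x = 21 (x = (1 + 2*3**2) + 2*1 = (1 + 2*9) + 2 = (1 + 18) + 2 = 19 + 2 = 21)
(-32112 + x**2)*(38394 + 28035) = (-32112 + 21**2)*(38394 + 28035) = (-32112 + 441)*66429 = -31671*66429 = -2103872859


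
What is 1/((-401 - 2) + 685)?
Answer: 1/282 ≈ 0.0035461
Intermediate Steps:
1/((-401 - 2) + 685) = 1/(-403 + 685) = 1/282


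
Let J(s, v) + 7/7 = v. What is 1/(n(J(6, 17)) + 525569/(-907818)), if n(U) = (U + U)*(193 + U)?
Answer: 907818/6070961215 ≈ 0.00014953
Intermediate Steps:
J(s, v) = -1 + v
n(U) = 2*U*(193 + U) (n(U) = (2*U)*(193 + U) = 2*U*(193 + U))
1/(n(J(6, 17)) + 525569/(-907818)) = 1/(2*(-1 + 17)*(193 + (-1 + 17)) + 525569/(-907818)) = 1/(2*16*(193 + 16) + 525569*(-1/907818)) = 1/(2*16*209 - 525569/907818) = 1/(6688 - 525569/907818) = 1/(6070961215/907818) = 907818/6070961215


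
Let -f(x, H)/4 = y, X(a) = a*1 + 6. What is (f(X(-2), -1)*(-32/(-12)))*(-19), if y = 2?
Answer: 1216/3 ≈ 405.33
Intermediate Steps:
X(a) = 6 + a (X(a) = a + 6 = 6 + a)
f(x, H) = -8 (f(x, H) = -4*2 = -8)
(f(X(-2), -1)*(-32/(-12)))*(-19) = -(-256)/(-12)*(-19) = -(-256)*(-1)/12*(-19) = -8*8/3*(-19) = -64/3*(-19) = 1216/3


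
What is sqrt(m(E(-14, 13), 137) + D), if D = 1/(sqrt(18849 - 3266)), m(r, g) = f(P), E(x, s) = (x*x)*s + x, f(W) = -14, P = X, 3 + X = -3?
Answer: sqrt(-3399618446 + 15583*sqrt(15583))/15583 ≈ 3.7406*I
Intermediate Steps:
X = -6 (X = -3 - 3 = -6)
P = -6
E(x, s) = x + s*x**2 (E(x, s) = x**2*s + x = s*x**2 + x = x + s*x**2)
m(r, g) = -14
D = sqrt(15583)/15583 (D = 1/(sqrt(15583)) = sqrt(15583)/15583 ≈ 0.0080108)
sqrt(m(E(-14, 13), 137) + D) = sqrt(-14 + sqrt(15583)/15583)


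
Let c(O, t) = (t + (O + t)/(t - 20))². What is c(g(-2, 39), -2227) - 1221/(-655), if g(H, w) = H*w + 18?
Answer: 16386680344808209/3307100895 ≈ 4.9550e+6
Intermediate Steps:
g(H, w) = 18 + H*w
c(O, t) = (t + (O + t)/(-20 + t))²
c(g(-2, 39), -2227) - 1221/(-655) = ((18 - 2*39) + (-2227)² - 19*(-2227))²/(-20 - 2227)² - 1221/(-655) = ((18 - 78) + 4959529 + 42313)²/(-2247)² - 1221*(-1/655) = (-60 + 4959529 + 42313)²/5049009 + 1221/655 = (1/5049009)*5001782² + 1221/655 = (1/5049009)*25017823175524 + 1221/655 = 25017823175524/5049009 + 1221/655 = 16386680344808209/3307100895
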